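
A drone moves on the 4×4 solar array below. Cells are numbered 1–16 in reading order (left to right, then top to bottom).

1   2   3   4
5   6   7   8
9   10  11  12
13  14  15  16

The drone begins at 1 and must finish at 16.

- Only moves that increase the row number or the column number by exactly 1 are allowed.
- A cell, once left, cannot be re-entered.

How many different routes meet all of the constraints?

A right/down-only route from 1 to 16 makes exactly 3 down-moves and 3 right-moves in some order.
With no other constraints that would be C(6,3) = 20 routes.
That gives 20 routes.

20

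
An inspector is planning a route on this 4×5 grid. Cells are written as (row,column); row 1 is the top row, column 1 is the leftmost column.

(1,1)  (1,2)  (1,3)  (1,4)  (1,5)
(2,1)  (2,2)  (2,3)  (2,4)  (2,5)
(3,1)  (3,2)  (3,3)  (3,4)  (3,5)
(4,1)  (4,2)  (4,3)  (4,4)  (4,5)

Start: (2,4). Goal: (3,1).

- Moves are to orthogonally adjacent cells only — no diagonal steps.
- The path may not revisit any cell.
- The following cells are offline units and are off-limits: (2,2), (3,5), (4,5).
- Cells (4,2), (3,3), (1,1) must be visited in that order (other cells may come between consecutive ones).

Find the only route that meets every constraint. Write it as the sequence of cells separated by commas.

The waypoints must appear in the order (4,2), (3,3), (1,1), with no cell reused.
Route from (2,4): down 2 to (4,4), left 2 to (4,2), up 1 to (3,2), right 1 to (3,3), up 2 to (1,3), left 2 to (1,1), down 2 to (3,1) — 12 moves in all.
Check: order respected ((4,2) at step 4, (3,3) at step 6, (1,1) at step 10).

(2,4), (3,4), (4,4), (4,3), (4,2), (3,2), (3,3), (2,3), (1,3), (1,2), (1,1), (2,1), (3,1)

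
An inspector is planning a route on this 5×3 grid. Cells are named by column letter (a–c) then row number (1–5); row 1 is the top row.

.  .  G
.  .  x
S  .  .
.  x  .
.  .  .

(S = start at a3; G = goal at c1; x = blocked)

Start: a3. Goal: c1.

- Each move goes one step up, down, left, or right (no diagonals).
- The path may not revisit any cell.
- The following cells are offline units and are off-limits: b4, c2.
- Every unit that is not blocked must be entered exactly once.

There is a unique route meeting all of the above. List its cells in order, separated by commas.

Need to visit all 13 open cells exactly once, starting at a3 and ending at c1.
Cell c4 has only two open neighbours (c3 and c5), so the path must pass straight through it: one of those is the cell it's entered from and the other is where it exits.
Route from a3: down 2 to a5, right 2 to c5, up 2 to c3, left 1 to b3, up 1 to b2, left 1 to a2, up 1 to a1, right 2 to c1 — 12 moves in all.
Check: all 13 open cells covered.

a3, a4, a5, b5, c5, c4, c3, b3, b2, a2, a1, b1, c1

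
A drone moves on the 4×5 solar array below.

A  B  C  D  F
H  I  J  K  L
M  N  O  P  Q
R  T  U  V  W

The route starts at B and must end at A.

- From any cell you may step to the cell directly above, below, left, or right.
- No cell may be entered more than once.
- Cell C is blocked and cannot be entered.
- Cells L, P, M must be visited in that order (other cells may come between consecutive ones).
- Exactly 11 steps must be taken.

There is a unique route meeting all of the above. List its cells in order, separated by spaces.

The waypoints must appear in the order L, P, M, with no cell reused.
Route from B: down 1 to I, right 3 to L, down 1 to Q, left 4 to M, up 2 to A — 11 moves in all.
Check: order respected (L at step 4, P at step 6, M at step 9); 11 moves as required.

B I J K L Q P O N M H A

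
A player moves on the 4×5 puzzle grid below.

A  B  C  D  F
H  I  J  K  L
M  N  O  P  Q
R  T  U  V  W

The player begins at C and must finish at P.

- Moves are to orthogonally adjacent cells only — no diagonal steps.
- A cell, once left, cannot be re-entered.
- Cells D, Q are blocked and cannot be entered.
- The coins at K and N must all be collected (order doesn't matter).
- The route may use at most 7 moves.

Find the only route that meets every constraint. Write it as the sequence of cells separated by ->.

C -> B -> I -> N -> O -> J -> K -> P

Any route must reach K and N and still end at P within 7 moves, so the order of the required stops is forced.
Route from C: left to B, 2× down (reaching N), right to O, up to J, right to K, down to P — 7 moves in all.
Check: all required cells visited; 7 ≤ 7 moves.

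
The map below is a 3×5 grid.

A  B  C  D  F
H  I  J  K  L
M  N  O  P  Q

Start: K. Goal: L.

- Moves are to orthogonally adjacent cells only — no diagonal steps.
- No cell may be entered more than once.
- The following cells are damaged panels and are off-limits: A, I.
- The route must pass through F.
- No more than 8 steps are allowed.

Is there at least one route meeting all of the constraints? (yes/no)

One route that works: K → D → F → L.

yes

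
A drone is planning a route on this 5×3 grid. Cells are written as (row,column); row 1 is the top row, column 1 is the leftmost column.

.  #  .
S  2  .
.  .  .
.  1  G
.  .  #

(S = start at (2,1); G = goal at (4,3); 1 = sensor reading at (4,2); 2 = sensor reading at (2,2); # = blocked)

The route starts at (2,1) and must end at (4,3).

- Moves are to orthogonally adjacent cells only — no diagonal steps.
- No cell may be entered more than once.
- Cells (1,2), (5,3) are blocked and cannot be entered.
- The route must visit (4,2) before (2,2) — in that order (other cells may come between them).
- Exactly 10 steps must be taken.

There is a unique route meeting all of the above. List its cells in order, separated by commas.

The waypoints must appear in the order (4,2), (2,2), with no cell reused.
Route from (2,1): 3× down (reaching (5,1)), right to (5,2), 3× up (reaching (2,2)), right to (2,3), 2× down (reaching (4,3)) — 10 moves in all.
Check: order respected (1 at step 5, 2 at step 7); 10 moves as required.

(2,1), (3,1), (4,1), (5,1), (5,2), (4,2), (3,2), (2,2), (2,3), (3,3), (4,3)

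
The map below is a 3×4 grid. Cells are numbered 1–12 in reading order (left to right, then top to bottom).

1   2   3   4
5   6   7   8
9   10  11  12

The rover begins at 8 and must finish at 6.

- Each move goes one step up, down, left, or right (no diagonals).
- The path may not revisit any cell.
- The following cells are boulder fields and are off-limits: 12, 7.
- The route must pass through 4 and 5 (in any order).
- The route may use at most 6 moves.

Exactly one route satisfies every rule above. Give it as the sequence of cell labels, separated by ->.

8 -> 4 -> 3 -> 2 -> 1 -> 5 -> 6

Any route must reach 4 and 5 and still end at 6 within 6 moves, so the order of the required stops is forced.
Route from 8: up 1 to 4, left 3 to 1, down 1 to 5, right 1 to 6 — 6 moves in all.
Check: all required cells visited; 6 ≤ 6 moves.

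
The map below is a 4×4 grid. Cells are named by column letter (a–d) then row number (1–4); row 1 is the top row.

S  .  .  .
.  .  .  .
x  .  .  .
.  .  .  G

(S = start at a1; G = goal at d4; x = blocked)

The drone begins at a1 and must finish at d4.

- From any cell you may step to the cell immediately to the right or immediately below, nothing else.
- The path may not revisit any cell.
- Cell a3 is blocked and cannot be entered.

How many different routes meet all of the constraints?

16

A right/down-only route from a1 to d4 makes exactly 3 down-moves and 3 right-moves in some order.
With no other constraints that would be C(6,3) = 20 routes.
Subtract routes through each blocked cell (inclusion–exclusion for overlaps): − through a3: 4 → 16.
That gives 16 routes.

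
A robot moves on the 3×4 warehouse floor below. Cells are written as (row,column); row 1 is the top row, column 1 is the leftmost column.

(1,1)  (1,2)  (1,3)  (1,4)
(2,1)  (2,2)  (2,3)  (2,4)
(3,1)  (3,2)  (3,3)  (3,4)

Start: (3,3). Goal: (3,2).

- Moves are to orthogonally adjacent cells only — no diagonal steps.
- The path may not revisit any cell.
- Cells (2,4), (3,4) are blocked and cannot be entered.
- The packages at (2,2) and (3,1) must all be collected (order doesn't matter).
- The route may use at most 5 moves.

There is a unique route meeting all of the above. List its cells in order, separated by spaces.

The 5-move cap with required stops at (2,2), (3,1) leaves no slack for detours.
Route from (3,3): up to (2,3), 2× left (reaching (2,1)), down to (3,1), right to (3,2) — 5 moves in all.
Check: all required cells visited; 5 ≤ 5 moves.

(3,3) (2,3) (2,2) (2,1) (3,1) (3,2)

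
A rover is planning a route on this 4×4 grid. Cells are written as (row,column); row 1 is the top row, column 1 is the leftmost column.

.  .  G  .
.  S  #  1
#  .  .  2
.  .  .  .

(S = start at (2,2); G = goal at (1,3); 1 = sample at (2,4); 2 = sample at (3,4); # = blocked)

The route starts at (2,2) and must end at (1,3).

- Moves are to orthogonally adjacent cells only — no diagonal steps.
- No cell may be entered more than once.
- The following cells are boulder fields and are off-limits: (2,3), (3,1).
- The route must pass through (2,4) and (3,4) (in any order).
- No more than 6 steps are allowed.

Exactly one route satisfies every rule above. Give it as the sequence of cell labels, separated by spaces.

(2,2) (3,2) (3,3) (3,4) (2,4) (1,4) (1,3)

Any route must reach (2,4) and (3,4) and still end at (1,3) within 6 moves, so the order of the required stops is forced.
Route from (2,2): down to (3,2), 2× right (reaching (3,4)), 2× up (reaching (1,4)), left to (1,3) — 6 moves in all.
Check: all required cells visited; 6 ≤ 6 moves.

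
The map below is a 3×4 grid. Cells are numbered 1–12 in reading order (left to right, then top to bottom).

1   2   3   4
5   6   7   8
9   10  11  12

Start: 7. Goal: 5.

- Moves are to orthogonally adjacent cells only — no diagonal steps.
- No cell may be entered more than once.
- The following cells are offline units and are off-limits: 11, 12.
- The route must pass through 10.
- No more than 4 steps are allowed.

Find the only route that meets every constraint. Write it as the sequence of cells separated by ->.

The 4-move cap with required stops at 10 leaves no slack for detours.
Route from 7: left 1 to 6, down 1 to 10, left 1 to 9, up 1 to 5 — 4 moves in all.
Check: all required cells visited; 4 ≤ 4 moves.

7 -> 6 -> 10 -> 9 -> 5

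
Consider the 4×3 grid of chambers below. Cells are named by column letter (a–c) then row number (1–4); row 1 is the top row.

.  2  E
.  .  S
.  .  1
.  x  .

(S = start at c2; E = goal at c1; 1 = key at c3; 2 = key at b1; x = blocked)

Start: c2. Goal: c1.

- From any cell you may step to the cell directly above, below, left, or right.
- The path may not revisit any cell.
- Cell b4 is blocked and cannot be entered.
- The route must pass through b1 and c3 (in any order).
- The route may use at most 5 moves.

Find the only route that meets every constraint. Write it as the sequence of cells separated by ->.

Any route must reach b1 and c3 and still end at c1 within 5 moves, so the order of the required stops is forced.
Route from c2: down to c3, left to b3, 2× up (reaching b1), right to c1 — 5 moves in all.
Check: all required cells visited; 5 ≤ 5 moves.

c2 -> c3 -> b3 -> b2 -> b1 -> c1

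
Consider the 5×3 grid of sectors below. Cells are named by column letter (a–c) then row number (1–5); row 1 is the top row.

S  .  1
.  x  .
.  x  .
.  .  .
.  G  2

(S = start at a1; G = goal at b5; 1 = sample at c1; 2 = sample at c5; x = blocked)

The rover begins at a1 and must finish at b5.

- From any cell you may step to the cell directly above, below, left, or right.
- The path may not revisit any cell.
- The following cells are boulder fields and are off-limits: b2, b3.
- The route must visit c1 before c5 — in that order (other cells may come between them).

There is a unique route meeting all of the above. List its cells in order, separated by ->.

The waypoints must appear in the order c1, c5, with no cell reused.
Route from a1: right 2 to c1, down 4 to c5, left 1 to b5 — 7 moves in all.
Check: order respected (1 at step 2, 2 at step 6).

a1 -> b1 -> c1 -> c2 -> c3 -> c4 -> c5 -> b5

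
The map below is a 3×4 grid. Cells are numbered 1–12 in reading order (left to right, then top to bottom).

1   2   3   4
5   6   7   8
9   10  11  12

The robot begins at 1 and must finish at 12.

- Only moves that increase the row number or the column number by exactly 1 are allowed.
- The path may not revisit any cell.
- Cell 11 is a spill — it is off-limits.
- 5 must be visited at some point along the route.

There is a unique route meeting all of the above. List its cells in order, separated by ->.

Moves only go right or down, so the column and row indices never decrease.
Route from 1: down to 5, 3× right (reaching 8), down to 12 — 5 moves in all.
Check: all required cells visited.

1 -> 5 -> 6 -> 7 -> 8 -> 12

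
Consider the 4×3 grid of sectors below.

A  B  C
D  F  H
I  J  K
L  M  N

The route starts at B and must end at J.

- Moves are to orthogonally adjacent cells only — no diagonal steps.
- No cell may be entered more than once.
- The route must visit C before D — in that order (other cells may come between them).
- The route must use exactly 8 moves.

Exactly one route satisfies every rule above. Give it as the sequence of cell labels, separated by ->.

B -> C -> H -> F -> D -> I -> L -> M -> J

The waypoints must appear in the order C, D, with no cell reused.
Route from B: right 1 to C, down 1 to H, left 2 to D, down 2 to L, right 1 to M, up 1 to J — 8 moves in all.
Check: order respected (C at step 1, D at step 4); 8 moves as required.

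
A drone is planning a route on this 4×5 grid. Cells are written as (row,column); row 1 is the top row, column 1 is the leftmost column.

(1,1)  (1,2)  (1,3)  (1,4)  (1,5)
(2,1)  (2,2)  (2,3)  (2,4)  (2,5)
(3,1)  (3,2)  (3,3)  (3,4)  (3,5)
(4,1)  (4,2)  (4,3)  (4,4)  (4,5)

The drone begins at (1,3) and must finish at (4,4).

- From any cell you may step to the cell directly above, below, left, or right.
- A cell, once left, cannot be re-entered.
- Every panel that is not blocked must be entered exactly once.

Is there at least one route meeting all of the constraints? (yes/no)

no

Colour the cells like a checkerboard: each orthogonal step flips colour, so a Hamiltonian route alternates colours. Here there are 10 cells of one colour and 10 of the other, with start on the same colour as the goal — the counts and endpoints can't be arranged into an alternating sequence of length 20, so no Hamiltonian route exists.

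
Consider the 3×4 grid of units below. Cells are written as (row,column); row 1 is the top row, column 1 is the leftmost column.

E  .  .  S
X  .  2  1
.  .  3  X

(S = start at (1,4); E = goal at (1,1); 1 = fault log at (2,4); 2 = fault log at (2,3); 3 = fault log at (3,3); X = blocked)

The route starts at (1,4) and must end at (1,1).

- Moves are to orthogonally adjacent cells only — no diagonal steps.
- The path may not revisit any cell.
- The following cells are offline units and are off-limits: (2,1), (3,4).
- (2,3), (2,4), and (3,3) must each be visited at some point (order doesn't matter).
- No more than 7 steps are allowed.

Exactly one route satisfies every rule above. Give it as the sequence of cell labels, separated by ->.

(1,4) -> (2,4) -> (2,3) -> (3,3) -> (3,2) -> (2,2) -> (1,2) -> (1,1)

The budget equals the shortest possible length, so every move has to be on a shortest route through the required cells.
Route from (1,4): down 1 to (2,4), left 1 to (2,3), down 1 to (3,3), left 1 to (3,2), up 2 to (1,2), left 1 to (1,1) — 7 moves in all.
Check: all required cells visited; 7 ≤ 7 moves.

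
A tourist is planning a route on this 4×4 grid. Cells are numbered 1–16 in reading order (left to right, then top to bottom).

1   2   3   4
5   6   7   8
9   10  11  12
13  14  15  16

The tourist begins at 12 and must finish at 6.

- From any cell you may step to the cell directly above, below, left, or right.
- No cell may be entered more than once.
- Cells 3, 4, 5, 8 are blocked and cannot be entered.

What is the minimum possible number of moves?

3

The Manhattan distance from 12 to 6 is |3−2| + |4−2| = 3, so at least 3 moves are needed.
A route of 3 moves achieves this: 12 → 11 → 7 → 6.
Since 3 matches the lower bound, it is optimal.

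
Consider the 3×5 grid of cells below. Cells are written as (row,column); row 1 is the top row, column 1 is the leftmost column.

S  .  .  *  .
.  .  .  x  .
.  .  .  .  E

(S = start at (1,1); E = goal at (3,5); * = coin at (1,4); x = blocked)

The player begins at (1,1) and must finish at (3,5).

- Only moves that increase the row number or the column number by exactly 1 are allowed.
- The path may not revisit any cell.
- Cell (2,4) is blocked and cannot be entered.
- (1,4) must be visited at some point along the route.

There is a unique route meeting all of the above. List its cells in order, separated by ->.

Moves only go right or down, so the column and row indices never decrease.
Route from (1,1): right 4 to (1,5), down 2 to (3,5) — 6 moves in all.
Check: all required cells visited.

(1,1) -> (1,2) -> (1,3) -> (1,4) -> (1,5) -> (2,5) -> (3,5)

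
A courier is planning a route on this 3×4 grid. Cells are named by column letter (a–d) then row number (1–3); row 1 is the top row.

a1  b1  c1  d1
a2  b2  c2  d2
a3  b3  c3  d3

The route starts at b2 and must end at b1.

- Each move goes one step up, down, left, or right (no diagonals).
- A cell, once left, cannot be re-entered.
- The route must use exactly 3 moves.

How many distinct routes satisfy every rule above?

2

Need simple routes of exactly 3 moves from b2 to b1 (Manhattan distance 1, so 1 moves are spent on a detour and 1 undoing it).
Enumerating: b2 a2 a1 b1 | b2 c2 c1 b1.
That gives 2 routes.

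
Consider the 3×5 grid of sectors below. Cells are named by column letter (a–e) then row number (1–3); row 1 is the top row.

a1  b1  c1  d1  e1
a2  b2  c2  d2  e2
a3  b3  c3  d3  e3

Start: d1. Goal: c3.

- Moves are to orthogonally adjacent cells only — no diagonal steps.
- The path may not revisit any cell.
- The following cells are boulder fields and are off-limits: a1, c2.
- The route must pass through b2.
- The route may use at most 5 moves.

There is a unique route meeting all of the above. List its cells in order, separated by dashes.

The 5-move cap with required stops at b2 leaves no slack for detours.
Route from d1: 2× left (reaching b1), 2× down (reaching b3), right to c3 — 5 moves in all.
Check: all required cells visited; 5 ≤ 5 moves.

d1 - c1 - b1 - b2 - b3 - c3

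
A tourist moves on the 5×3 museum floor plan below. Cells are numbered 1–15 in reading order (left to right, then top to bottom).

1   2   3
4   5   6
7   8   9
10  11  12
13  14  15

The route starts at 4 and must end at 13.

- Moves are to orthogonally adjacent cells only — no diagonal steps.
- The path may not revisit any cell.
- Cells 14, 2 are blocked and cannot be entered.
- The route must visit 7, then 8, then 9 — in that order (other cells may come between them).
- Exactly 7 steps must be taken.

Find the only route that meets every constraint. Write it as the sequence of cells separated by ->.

4 -> 7 -> 8 -> 9 -> 12 -> 11 -> 10 -> 13

The waypoints must appear in the order 7, 8, 9, with no cell reused.
Route from 4: down 1 to 7, right 2 to 9, down 1 to 12, left 2 to 10, down 1 to 13 — 7 moves in all.
Check: order respected (7 at step 1, 8 at step 2, 9 at step 3); 7 moves as required.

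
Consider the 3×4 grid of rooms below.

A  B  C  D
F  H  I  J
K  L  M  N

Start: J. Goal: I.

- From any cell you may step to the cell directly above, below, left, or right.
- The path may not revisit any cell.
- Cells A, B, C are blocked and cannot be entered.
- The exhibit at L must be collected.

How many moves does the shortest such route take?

5

Any route passes through L somewhere between J and I. Summing Manhattan distances along the two legs (J → L → I) gives a lower bound of 3 + 2 = 5 moves.
A route of 5 moves achieves this: J → N → M → L → H → I.
Since 5 matches the lower bound, it is optimal.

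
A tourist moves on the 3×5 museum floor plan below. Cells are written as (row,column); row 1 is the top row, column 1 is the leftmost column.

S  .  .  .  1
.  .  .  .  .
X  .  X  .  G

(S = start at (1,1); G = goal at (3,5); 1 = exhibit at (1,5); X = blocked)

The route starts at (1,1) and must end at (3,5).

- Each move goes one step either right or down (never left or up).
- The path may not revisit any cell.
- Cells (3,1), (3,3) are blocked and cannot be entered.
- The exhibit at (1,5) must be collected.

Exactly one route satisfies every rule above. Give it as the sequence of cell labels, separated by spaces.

(1,1) (1,2) (1,3) (1,4) (1,5) (2,5) (3,5)

Moves only go right or down, so the column and row indices never decrease.
Route from (1,1): 4× right (reaching (1,5)), 2× down (reaching (3,5)) — 6 moves in all.
Check: all required cells visited.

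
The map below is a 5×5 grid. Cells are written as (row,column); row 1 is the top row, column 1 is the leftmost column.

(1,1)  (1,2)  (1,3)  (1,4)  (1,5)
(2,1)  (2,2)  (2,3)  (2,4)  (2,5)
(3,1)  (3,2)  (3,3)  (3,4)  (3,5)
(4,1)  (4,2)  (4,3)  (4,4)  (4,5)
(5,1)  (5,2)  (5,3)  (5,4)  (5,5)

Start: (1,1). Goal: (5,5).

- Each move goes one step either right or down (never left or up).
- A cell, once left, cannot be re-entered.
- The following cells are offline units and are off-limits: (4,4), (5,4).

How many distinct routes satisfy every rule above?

A right/down-only route from (1,1) to (5,5) makes exactly 4 down-moves and 4 right-moves in some order.
With no other constraints that would be C(8,4) = 70 routes.
Subtract routes through each blocked cell (inclusion–exclusion for overlaps): − through (4,4): 40 − through (5,4): 35 + through (4,4)&(5,4): 20 → 15.
That gives 15 routes.

15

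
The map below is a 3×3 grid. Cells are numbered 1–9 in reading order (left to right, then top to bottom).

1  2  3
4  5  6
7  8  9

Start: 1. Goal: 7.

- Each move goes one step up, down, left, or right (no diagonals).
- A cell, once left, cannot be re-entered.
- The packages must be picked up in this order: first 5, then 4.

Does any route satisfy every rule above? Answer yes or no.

yes

One route that works: 1 → 2 → 5 → 4 → 7.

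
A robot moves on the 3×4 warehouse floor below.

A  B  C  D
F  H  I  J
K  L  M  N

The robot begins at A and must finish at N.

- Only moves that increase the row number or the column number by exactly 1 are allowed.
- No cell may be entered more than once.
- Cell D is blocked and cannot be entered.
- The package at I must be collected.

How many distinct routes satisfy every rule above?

A right/down-only route from A to N makes exactly 2 down-moves and 3 right-moves in some order.
With no other constraints that would be C(5,2) = 10 routes.
Split at I and multiply the segment counts (each segment already excludes blocked cells): A→I: 3; I→N: 2; product = 6.
That gives 6 routes.

6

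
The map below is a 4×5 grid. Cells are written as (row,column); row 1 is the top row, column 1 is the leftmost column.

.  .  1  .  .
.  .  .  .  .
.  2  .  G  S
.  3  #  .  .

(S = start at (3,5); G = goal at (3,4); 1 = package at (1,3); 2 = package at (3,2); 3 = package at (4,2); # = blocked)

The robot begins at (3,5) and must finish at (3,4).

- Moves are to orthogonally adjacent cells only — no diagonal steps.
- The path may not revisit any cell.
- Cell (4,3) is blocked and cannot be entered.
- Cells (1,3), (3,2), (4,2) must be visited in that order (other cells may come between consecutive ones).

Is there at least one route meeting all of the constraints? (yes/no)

Ignoring the required order, 17 revisit-free routes from (3,5) to (3,4) pass through all of (1,3), (3,2), and (4,2); the waypoint orders that occur are (1,3) → (4,2) → (3,2) (17) — never (1,3) → (3,2) → (4,2).

no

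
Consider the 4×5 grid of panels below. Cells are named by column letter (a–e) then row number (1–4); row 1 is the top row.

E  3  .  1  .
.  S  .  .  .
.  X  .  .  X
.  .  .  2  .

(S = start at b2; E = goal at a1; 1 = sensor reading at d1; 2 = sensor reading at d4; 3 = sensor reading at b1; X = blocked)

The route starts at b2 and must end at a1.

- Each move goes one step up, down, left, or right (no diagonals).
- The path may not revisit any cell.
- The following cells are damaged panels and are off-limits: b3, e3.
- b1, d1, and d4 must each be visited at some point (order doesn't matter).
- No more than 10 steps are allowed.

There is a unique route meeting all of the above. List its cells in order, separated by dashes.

Any route must reach b1, d1, and d4 and still end at a1 within 10 moves, so the order of the required stops is forced.
Route from b2: right 1 to c2, down 2 to c4, right 1 to d4, up 3 to d1, left 3 to a1 — 10 moves in all.
Check: all required cells visited; 10 ≤ 10 moves.

b2 - c2 - c3 - c4 - d4 - d3 - d2 - d1 - c1 - b1 - a1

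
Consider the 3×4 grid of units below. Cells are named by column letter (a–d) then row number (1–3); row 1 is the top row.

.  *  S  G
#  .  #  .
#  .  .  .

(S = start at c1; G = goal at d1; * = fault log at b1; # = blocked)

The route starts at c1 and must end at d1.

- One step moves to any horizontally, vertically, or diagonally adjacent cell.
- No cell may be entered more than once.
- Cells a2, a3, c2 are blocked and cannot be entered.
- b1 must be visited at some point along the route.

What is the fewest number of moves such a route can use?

5

Any route passes through b1 somewhere between c1 and d1. Summing Chebyshev distances along the two legs (c1 → b1 → d1) gives a lower bound of 1 + 2 = 3 moves.
The shortest route satisfying every rule uses 5 moves: c1 → b1 → b2 → c3 → d2 → d1.
The bound of 3 isn't tight here; checking systematically, no route of length 3 through 4 satisfies every constraint, so 5 is the minimum.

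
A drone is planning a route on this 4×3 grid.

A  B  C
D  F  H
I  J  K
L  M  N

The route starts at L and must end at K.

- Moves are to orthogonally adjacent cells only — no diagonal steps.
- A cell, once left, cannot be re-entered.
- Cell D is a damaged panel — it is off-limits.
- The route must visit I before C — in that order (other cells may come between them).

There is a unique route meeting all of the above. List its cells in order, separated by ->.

L -> I -> J -> F -> B -> C -> H -> K

The waypoints must appear in the order I, C, with no cell reused.
Route from L: up 1 to I, right 1 to J, up 2 to B, right 1 to C, down 2 to K — 7 moves in all.
Check: order respected (I at step 1, C at step 5).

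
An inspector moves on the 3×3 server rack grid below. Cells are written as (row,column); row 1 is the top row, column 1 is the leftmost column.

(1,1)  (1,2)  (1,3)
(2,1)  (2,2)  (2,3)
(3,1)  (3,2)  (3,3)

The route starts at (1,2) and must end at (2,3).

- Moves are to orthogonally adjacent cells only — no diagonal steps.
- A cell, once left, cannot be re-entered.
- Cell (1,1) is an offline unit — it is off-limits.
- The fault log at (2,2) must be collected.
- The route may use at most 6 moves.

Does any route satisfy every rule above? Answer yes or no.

yes

One route that works: (1,2) → (2,2) → (2,3).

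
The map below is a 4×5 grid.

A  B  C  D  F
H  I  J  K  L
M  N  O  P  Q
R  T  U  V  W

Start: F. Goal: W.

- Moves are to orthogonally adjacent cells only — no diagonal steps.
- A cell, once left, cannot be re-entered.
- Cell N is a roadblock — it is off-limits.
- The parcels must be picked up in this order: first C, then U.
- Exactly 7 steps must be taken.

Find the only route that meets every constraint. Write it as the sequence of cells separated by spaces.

F D C J O U V W

The waypoints must appear in the order C, U, with no cell reused.
Route from F: 2× left (reaching C), 3× down (reaching U), 2× right (reaching W) — 7 moves in all.
Check: order respected (C at step 2, U at step 5); 7 moves as required.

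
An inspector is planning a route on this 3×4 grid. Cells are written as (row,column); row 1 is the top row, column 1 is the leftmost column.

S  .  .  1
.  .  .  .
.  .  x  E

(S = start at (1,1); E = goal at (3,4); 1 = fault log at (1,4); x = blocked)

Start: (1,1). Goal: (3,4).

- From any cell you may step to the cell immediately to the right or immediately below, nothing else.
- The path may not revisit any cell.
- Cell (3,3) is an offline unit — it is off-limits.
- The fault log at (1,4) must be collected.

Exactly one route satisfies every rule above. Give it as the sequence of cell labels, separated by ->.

Moves only go right or down, so the column and row indices never decrease.
Route from (1,1): right 3 to (1,4), down 2 to (3,4) — 5 moves in all.
Check: all required cells visited.

(1,1) -> (1,2) -> (1,3) -> (1,4) -> (2,4) -> (3,4)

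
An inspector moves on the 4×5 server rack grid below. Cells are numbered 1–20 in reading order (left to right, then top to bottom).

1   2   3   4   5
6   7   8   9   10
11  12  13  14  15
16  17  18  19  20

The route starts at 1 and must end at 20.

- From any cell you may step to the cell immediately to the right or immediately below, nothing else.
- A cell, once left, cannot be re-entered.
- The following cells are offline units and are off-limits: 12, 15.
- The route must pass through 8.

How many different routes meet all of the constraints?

9

A right/down-only route from 1 to 20 makes exactly 3 down-moves and 4 right-moves in some order.
With no other constraints that would be C(7,3) = 35 routes.
Split at 8 and multiply the segment counts (each segment already excludes blocked cells): 1→8: 3; 8→20: 3; product = 9.
That gives 9 routes.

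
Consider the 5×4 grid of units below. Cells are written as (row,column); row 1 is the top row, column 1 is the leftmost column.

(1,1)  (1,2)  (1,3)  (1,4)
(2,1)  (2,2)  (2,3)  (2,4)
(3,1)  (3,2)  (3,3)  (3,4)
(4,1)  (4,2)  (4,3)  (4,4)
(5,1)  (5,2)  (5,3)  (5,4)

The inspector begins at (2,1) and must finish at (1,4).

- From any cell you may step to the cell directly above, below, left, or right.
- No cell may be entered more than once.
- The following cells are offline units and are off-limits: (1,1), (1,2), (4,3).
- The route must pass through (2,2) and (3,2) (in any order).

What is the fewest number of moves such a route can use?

Any route passes through (2,2) and (3,2) in some order between (2,1) and (1,4). Summing Manhattan distances along each leg and taking the cheapest ordering ((2,1) → (2,2) → (3,2) → (1,4)) gives a lower bound of 1 + 1 + 4 = 6 moves.
A route of 6 moves achieves this: (2,1) → (3,1) → (3,2) → (2,2) → (2,3) → (1,3) → (1,4).
Since 6 matches the lower bound, it is optimal.

6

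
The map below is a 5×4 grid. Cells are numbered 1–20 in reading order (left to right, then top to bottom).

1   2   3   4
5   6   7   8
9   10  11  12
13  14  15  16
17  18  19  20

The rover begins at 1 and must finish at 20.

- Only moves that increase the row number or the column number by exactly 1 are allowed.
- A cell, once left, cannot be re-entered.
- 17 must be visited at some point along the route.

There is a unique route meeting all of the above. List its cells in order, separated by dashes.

1 - 5 - 9 - 13 - 17 - 18 - 19 - 20

Moves only go right or down, so the column and row indices never decrease.
Route from 1: 4× down (reaching 17), 3× right (reaching 20) — 7 moves in all.
Check: all required cells visited.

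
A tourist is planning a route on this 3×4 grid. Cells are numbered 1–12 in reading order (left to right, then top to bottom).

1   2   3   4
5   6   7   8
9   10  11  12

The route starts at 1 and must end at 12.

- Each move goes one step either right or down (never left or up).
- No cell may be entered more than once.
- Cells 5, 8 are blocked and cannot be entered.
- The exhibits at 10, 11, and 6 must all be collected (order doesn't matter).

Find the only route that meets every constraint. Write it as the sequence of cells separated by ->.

Moves only go right or down, so the column and row indices never decrease.
Route from 1: right 1 to 2, down 2 to 10, right 2 to 12 — 5 moves in all.
Check: all required cells visited.

1 -> 2 -> 6 -> 10 -> 11 -> 12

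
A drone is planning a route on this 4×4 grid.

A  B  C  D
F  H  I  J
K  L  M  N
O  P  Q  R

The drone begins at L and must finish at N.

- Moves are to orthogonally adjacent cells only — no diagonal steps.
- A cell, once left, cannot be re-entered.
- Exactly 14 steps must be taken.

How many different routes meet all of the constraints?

10

Need simple routes of exactly 14 moves from L to N (Manhattan distance 2, so 6 moves are spent on a detour and 6 undoing it).
Branch systematically from the start, pruning whenever the remaining move budget drops below the Manhattan distance to N or differs from it in parity. Grouping the completions by first move — via H: 4; via P: 2; via K: 1; via M: 3 — and summing: 4 + 2 + 1 + 3 = 10.
That gives 10 routes.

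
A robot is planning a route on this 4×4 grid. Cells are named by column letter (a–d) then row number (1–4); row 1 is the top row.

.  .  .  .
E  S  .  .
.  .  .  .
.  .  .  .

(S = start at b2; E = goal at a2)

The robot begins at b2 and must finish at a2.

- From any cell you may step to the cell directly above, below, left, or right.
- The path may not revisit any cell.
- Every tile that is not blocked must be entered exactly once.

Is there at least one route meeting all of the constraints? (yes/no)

One route that works: b2 → b3 → a3 → a4 → b4 → c4 → d4 → d3 → c3 → c2 → d2 → d1 → c1 → b1 → a1 → a2.

yes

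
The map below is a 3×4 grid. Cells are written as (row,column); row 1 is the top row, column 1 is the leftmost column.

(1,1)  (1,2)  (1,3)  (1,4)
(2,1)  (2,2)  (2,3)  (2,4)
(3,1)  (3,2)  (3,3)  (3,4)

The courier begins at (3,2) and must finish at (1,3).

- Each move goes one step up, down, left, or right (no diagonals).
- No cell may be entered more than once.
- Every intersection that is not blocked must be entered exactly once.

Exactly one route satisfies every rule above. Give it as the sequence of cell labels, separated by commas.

Need to visit all 12 open cells exactly once, starting at (3,2) and ending at (1,3).
Route from (3,2): left 1 to (3,1), up 2 to (1,1), right 1 to (1,2), down 1 to (2,2), right 1 to (2,3), down 1 to (3,3), right 1 to (3,4), up 2 to (1,4), left 1 to (1,3) — 11 moves in all.
Check: all 12 open cells covered.

(3,2), (3,1), (2,1), (1,1), (1,2), (2,2), (2,3), (3,3), (3,4), (2,4), (1,4), (1,3)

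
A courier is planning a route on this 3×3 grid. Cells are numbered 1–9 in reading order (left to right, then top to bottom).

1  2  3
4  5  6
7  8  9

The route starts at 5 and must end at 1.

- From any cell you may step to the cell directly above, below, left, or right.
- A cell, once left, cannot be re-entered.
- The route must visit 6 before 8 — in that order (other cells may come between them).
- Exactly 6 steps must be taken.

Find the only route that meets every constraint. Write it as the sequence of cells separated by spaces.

5 6 9 8 7 4 1

The waypoints must appear in the order 6, 8, with no cell reused.
Route from 5: right 1 to 6, down 1 to 9, left 2 to 7, up 2 to 1 — 6 moves in all.
Check: order respected (6 at step 1, 8 at step 3); 6 moves as required.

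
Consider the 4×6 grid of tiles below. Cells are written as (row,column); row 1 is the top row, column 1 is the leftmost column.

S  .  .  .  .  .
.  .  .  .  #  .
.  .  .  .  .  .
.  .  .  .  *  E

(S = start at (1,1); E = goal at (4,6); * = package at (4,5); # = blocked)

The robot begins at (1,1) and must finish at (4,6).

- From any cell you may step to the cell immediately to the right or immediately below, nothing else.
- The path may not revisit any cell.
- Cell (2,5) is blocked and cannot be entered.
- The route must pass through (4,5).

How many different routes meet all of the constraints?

A right/down-only route from (1,1) to (4,6) makes exactly 3 down-moves and 5 right-moves in some order.
With no other constraints that would be C(8,3) = 56 routes.
Split at (4,5) and multiply the segment counts (each segment already excludes blocked cells): (1,1)→(4,5): 30; (4,5)→(4,6): 1; product = 30.
That gives 30 routes.

30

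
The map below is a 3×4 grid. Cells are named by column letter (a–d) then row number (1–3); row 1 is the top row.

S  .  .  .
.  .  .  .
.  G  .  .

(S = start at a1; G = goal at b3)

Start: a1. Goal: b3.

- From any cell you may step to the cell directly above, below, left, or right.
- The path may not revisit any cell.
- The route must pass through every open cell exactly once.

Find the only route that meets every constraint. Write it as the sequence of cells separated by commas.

a1, b1, c1, d1, d2, d3, c3, c2, b2, a2, a3, b3

Need to visit all 12 open cells exactly once, starting at a1 and ending at b3.
Cell d3 has only two open neighbours (d2 and c3), so the path must pass straight through it: one of those is the cell it's entered from and the other is where it exits.
Route from a1: 3× right (reaching d1), 2× down (reaching d3), left to c3, up to c2, 2× left (reaching a2), down to a3, right to b3 — 11 moves in all.
Check: all 12 open cells covered.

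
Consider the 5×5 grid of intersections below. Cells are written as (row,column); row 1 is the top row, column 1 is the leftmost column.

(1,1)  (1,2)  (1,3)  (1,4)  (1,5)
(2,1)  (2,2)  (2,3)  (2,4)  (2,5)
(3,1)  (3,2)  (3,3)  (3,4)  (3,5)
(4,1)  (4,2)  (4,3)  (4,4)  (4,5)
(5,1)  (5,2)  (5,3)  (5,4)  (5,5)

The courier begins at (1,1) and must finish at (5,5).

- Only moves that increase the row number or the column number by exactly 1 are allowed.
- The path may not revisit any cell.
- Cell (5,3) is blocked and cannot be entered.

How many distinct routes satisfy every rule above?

55

A right/down-only route from (1,1) to (5,5) makes exactly 4 down-moves and 4 right-moves in some order.
With no other constraints that would be C(8,4) = 70 routes.
Subtract routes through each blocked cell (inclusion–exclusion for overlaps): − through (5,3): 15 → 55.
That gives 55 routes.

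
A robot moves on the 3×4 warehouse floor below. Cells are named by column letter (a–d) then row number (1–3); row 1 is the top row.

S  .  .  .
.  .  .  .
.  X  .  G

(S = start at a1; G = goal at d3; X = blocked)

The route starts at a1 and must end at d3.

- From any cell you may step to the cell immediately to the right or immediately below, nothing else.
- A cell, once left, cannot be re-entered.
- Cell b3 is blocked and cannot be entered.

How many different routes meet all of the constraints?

A right/down-only route from a1 to d3 makes exactly 2 down-moves and 3 right-moves in some order.
With no other constraints that would be C(5,2) = 10 routes.
Subtract routes through each blocked cell (inclusion–exclusion for overlaps): − through b3: 3 → 7.
That gives 7 routes.

7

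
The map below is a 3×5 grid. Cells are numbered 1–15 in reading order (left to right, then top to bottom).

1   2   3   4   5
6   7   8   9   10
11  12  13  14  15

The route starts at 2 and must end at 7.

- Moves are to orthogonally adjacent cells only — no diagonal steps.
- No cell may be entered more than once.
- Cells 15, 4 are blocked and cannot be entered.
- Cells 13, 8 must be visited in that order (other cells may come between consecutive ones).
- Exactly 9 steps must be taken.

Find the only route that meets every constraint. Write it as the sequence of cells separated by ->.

The waypoints must appear in the order 13, 8, with no cell reused.
Route from 2: left 1 to 1, down 2 to 11, right 3 to 14, up 1 to 9, left 2 to 7 — 9 moves in all.
Check: order respected (13 at step 5, 8 at step 8); 9 moves as required.

2 -> 1 -> 6 -> 11 -> 12 -> 13 -> 14 -> 9 -> 8 -> 7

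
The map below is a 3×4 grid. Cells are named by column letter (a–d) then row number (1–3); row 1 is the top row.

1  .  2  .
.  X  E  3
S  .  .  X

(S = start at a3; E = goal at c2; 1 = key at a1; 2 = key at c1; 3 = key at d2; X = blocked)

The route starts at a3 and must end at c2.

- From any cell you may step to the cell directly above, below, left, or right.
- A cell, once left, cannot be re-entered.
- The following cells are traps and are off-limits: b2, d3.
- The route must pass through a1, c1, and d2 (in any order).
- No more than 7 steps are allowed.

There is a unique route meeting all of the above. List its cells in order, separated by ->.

The 7-move cap with required stops at a1, c1, d2 leaves no slack for detours.
Route from a3: 2× up (reaching a1), 3× right (reaching d1), down to d2, left to c2 — 7 moves in all.
Check: all required cells visited; 7 ≤ 7 moves.

a3 -> a2 -> a1 -> b1 -> c1 -> d1 -> d2 -> c2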